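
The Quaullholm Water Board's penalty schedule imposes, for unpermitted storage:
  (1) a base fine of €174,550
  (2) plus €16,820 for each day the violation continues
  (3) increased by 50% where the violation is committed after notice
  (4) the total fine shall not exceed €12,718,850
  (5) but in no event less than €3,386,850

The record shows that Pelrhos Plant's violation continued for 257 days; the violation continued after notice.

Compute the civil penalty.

Per-day component: 257 × €16,820 = €4,322,740
Base plus per-day: €174,550 + €4,322,740 = €4,497,290
Enhancement: 50% of €4,497,290 = €2,248,645
Enhanced fine: €4,497,290 + €2,248,645 = €6,745,935
Cap at €12,718,850: €6,745,935 is within the cap, no reduction.
Minimum €3,386,850: €6,745,935 meets the minimum, no increase.

€6,745,935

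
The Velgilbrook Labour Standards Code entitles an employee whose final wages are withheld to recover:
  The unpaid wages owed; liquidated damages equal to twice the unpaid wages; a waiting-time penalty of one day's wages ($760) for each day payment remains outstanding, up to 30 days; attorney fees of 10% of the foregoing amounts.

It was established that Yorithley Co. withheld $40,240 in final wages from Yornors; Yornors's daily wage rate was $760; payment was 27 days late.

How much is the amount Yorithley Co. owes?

$155,364

Doubled: 2 × $40,240 = $80,480
Penalty days: min(27, 30) = 27
Waiting-time penalty: 27 × $760 = $20,520
Subtotal: $40,240 + $80,480 + $20,520 = $141,240
Attorney fees: 10% of $141,240 = $14,124
Total award: $141,240 + $14,124 = $155,364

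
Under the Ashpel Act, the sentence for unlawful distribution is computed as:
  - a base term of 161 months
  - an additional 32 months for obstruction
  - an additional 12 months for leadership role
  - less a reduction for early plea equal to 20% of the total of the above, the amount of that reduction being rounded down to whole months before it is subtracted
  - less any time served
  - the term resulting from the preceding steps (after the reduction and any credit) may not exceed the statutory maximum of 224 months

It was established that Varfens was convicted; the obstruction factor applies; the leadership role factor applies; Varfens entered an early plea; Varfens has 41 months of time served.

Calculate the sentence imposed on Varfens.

123 months

Obstruction enhancement: +32 months
Leadership role enhancement: +12 months
Adjusted term: 161 months + 32 months + 12 months = 205 months
Early plea reduction: 20% of 205 months = 41 months (rounded down)
After reduction: 205 − 41 = 164 months
Less time served: 164 months − 41 months = 123 months
Cap at 224 months: 123 months is within the cap, no reduction.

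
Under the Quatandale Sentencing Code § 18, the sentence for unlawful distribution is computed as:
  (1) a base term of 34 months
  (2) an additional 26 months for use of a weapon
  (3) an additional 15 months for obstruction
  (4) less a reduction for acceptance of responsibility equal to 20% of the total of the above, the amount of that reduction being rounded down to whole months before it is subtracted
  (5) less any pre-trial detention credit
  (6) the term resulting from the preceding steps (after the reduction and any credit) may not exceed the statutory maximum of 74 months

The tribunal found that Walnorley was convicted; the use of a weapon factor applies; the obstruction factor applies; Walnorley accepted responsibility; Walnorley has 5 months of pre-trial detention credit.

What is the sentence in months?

Use of a weapon enhancement: +26 months
Obstruction enhancement: +15 months
Adjusted term: 34 months + 26 months + 15 months = 75 months
Acceptance of responsibility reduction: 20% of 75 months = 15 months (rounded down)
After reduction: 75 − 15 = 60 months
Less pre-trial detention credit: 60 months − 5 months = 55 months
Cap at 74 months: 55 months is within the cap, no reduction.

Sentence: 55 months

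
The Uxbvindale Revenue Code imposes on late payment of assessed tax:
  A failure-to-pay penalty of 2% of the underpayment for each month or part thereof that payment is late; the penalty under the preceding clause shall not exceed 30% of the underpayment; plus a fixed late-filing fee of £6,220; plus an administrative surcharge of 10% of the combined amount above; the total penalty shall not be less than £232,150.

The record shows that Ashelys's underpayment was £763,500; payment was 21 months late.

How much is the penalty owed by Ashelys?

Accrued rate: 2% × 21 = 42%, capped at 30% → 30%
Failure-to-pay penalty: 30% of £763,500 = £229,050
Penalty before surcharge: £229,050 + £6,220 = £235,270
Administrative surcharge: 10% of £235,270 = £23,527
Total penalty: £235,270 + £23,527 = £258,797
Minimum £232,150: £258,797 meets the minimum, no increase.

£258,797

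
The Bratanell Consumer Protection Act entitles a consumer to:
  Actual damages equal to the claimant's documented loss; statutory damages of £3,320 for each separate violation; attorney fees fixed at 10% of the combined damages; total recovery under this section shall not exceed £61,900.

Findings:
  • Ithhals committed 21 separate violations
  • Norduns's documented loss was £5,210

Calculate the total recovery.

Statutory damages: 21 × £3,320 = £69,720
Combined damages: £5,210 + £69,720 = £74,930
Attorney fees: 10% of £74,930 = £7,493
Total before cap: £74,930 + £7,493 = £82,423
Cap at £61,900: £82,423 exceeds the cap → £61,900

£61,900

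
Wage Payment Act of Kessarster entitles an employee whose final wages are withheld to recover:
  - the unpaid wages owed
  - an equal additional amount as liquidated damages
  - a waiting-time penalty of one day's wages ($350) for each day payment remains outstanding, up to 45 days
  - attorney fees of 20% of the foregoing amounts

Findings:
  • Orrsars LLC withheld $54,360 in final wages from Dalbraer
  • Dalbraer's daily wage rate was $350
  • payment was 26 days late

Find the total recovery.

$141,384

Liquidated damages (equal amount): $54,360
Penalty days: min(26, 45) = 26
Waiting-time penalty: 26 × $350 = $9,100
Subtotal: $54,360 + $54,360 + $9,100 = $117,820
Attorney fees: 20% of $117,820 = $23,564
Total award: $117,820 + $23,564 = $141,384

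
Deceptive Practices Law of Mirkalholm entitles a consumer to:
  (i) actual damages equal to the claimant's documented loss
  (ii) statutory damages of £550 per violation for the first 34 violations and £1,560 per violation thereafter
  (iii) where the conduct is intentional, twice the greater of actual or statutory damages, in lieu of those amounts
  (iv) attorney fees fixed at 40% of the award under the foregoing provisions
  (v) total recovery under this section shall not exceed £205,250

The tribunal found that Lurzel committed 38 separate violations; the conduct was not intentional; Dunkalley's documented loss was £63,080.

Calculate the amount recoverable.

£123,228

First 34 violations: 34 × £550 = £18,700
Remaining violations: (38 − 34) × £1,560 = £6,240
Statutory damages: £18,700 + £6,240 = £24,940
Conduct not intentional: the in-lieu enhancement does not apply.
Actual plus statutory damages: £63,080 + £24,940 = £88,020
Attorney fees: 40% of £88,020 = £35,208
Total before cap: £88,020 + £35,208 = £123,228
Cap at £205,250: £123,228 is within the cap, no reduction.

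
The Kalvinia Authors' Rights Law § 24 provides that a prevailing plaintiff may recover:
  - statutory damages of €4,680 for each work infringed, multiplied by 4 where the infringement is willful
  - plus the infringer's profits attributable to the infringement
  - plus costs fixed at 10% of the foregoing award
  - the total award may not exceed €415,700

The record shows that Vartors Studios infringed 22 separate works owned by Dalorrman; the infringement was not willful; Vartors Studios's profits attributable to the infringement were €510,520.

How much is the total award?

€415,700

Statutory damages: 22 × €4,680 = €102,960
Infringement not willful: no ×4 enhancement.
Combined award: €102,960 + €510,520 = €613,480
Costs: 10% of €613,480 = €61,348
Award plus costs: €613,480 + €61,348 = €674,828
Cap at €415,700: €674,828 exceeds the cap → €415,700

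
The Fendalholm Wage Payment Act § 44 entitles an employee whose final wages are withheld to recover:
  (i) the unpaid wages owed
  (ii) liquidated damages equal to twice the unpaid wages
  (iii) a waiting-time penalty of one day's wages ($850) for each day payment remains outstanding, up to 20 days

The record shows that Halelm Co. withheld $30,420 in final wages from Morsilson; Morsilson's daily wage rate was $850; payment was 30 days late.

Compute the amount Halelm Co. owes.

Doubled: 2 × $30,420 = $60,840
Penalty days: min(30, 20) = 20
Waiting-time penalty: 20 × $850 = $17,000
Total award: $30,420 + $60,840 + $17,000 = $108,260

Total award: $108,260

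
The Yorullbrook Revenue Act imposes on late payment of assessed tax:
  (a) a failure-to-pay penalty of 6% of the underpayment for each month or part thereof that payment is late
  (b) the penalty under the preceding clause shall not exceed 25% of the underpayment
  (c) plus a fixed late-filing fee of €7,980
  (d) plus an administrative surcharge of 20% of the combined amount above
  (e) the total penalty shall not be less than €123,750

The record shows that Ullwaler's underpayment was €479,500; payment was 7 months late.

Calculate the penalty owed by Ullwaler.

Accrued rate: 6% × 7 = 42%, capped at 25% → 25%
Failure-to-pay penalty: 25% of €479,500 = €119,875
Penalty before surcharge: €119,875 + €7,980 = €127,855
Administrative surcharge: 20% of €127,855 = €25,571
Total penalty: €127,855 + €25,571 = €153,426
Minimum €123,750: €153,426 meets the minimum, no increase.

€153,426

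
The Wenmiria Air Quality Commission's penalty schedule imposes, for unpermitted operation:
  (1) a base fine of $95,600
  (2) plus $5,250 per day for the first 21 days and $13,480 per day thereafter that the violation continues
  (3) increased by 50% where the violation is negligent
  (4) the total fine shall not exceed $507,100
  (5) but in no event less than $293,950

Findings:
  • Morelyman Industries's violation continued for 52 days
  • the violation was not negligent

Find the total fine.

First 21 days: 21 × $5,250 = $110,250
Remaining days: (52 − 21) × $13,480 = $417,880
Per-day component: $110,250 + $417,880 = $528,130
Base plus per-day: $95,600 + $528,130 = $623,730
The violation was not negligent: no 50% increase.
Cap at $507,100: $623,730 exceeds the cap → $507,100
Minimum $293,950: $507,100 meets the minimum, no increase.

$507,100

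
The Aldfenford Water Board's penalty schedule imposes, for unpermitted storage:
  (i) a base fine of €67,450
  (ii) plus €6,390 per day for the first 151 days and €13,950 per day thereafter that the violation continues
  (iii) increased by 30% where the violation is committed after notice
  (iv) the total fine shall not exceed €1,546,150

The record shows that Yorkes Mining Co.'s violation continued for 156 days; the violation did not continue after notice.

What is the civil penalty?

€1,102,090

First 151 days: 151 × €6,390 = €964,890
Remaining days: (156 − 151) × €13,950 = €69,750
Per-day component: €964,890 + €69,750 = €1,034,640
Base plus per-day: €67,450 + €1,034,640 = €1,102,090
The violation did not continue after notice: no 30% increase.
Cap at €1,546,150: €1,102,090 is within the cap, no reduction.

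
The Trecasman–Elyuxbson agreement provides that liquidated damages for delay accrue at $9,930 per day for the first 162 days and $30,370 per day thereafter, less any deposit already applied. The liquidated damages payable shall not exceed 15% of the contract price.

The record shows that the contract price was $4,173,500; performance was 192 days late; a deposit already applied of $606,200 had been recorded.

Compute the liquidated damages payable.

$626,025

First 162 days: 162 × $9,930 = $1,608,660
Remaining days: (192 − 162) × $30,370 = $911,100
Accrued per-day damages: $1,608,660 + $911,100 = $2,519,760
Less deposit already applied: $2,519,760 − $606,200 = $1,913,560
Cap: 15% of $4,173,500 = $626,025
Cap at $626,025: $1,913,560 exceeds the cap → $626,025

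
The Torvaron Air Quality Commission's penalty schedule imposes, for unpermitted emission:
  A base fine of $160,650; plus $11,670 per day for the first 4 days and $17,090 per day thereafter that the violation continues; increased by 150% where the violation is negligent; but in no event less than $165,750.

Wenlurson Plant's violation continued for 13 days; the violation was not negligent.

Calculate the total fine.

Civil penalty: $361,140

First 4 days: 4 × $11,670 = $46,680
Remaining days: (13 − 4) × $17,090 = $153,810
Per-day component: $46,680 + $153,810 = $200,490
Base plus per-day: $160,650 + $200,490 = $361,140
The violation was not negligent: no 150% increase.
Minimum $165,750: $361,140 meets the minimum, no increase.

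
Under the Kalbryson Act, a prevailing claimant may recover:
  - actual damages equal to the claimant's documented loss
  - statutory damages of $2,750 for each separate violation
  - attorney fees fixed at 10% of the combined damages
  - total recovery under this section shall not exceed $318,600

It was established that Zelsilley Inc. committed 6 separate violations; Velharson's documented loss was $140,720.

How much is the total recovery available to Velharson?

Total recovery: $172,942

Statutory damages: 6 × $2,750 = $16,500
Combined damages: $140,720 + $16,500 = $157,220
Attorney fees: 10% of $157,220 = $15,722
Total before cap: $157,220 + $15,722 = $172,942
Cap at $318,600: $172,942 is within the cap, no reduction.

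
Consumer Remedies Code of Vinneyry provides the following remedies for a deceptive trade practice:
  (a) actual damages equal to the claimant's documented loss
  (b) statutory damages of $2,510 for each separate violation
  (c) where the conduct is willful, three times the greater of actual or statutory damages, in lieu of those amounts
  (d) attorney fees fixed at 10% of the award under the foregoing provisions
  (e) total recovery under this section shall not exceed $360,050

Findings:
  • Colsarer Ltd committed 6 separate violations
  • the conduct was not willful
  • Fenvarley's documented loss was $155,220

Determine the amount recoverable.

Statutory damages: 6 × $2,510 = $15,060
Conduct not willful: the in-lieu enhancement does not apply.
Actual plus statutory damages: $155,220 + $15,060 = $170,280
Attorney fees: 10% of $170,280 = $17,028
Total before cap: $170,280 + $17,028 = $187,308
Cap at $360,050: $187,308 is within the cap, no reduction.

$187,308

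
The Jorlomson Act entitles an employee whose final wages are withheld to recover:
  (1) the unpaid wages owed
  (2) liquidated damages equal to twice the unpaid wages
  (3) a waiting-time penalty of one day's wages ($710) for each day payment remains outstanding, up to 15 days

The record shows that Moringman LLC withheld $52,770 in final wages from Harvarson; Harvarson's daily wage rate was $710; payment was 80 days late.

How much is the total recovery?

Doubled: 2 × $52,770 = $105,540
Penalty days: min(80, 15) = 15
Waiting-time penalty: 15 × $710 = $10,650
Total award: $52,770 + $105,540 + $10,650 = $168,960

$168,960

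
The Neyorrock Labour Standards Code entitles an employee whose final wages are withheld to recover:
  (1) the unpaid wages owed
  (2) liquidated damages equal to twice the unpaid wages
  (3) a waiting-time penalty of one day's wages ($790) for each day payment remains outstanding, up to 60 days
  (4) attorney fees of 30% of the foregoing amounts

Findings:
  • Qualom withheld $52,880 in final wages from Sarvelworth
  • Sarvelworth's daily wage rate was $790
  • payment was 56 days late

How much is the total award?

$263,744

Doubled: 2 × $52,880 = $105,760
Penalty days: min(56, 60) = 56
Waiting-time penalty: 56 × $790 = $44,240
Subtotal: $52,880 + $105,760 + $44,240 = $202,880
Attorney fees: 30% of $202,880 = $60,864
Total award: $202,880 + $60,864 = $263,744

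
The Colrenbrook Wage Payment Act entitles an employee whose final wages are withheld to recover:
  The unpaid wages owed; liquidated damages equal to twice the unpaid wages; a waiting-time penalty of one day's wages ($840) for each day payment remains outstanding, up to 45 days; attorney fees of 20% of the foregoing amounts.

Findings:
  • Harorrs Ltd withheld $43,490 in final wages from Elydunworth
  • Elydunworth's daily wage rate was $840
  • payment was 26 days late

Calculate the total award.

$182,772

Doubled: 2 × $43,490 = $86,980
Penalty days: min(26, 45) = 26
Waiting-time penalty: 26 × $840 = $21,840
Subtotal: $43,490 + $86,980 + $21,840 = $152,310
Attorney fees: 20% of $152,310 = $30,462
Total award: $152,310 + $30,462 = $182,772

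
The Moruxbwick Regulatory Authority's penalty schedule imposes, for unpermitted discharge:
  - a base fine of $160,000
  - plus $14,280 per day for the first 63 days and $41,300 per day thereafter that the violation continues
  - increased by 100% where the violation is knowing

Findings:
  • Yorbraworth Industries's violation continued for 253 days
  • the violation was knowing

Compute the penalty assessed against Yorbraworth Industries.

First 63 days: 63 × $14,280 = $899,640
Remaining days: (253 − 63) × $41,300 = $7,847,000
Per-day component: $899,640 + $7,847,000 = $8,746,640
Base plus per-day: $160,000 + $8,746,640 = $8,906,640
Enhancement: 100% of $8,906,640 = $8,906,640
Enhanced fine: $8,906,640 + $8,906,640 = $17,813,280

$17,813,280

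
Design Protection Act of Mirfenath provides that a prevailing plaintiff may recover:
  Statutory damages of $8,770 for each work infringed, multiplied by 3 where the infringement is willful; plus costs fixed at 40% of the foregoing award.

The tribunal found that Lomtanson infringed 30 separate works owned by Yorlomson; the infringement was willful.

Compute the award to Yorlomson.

Statutory damages: 30 × $8,770 = $263,100
Trebled: 3 × $263,100 = $789,300
Costs: 40% of $789,300 = $315,720
Award plus costs: $789,300 + $315,720 = $1,105,020

Award: $1,105,020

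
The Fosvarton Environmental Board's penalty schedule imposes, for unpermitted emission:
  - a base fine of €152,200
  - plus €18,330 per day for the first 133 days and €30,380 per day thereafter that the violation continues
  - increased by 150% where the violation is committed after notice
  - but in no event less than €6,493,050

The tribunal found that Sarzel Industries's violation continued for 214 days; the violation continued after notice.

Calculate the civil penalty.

First 133 days: 133 × €18,330 = €2,437,890
Remaining days: (214 − 133) × €30,380 = €2,460,780
Per-day component: €2,437,890 + €2,460,780 = €4,898,670
Base plus per-day: €152,200 + €4,898,670 = €5,050,870
Enhancement: 150% of €5,050,870 = €7,576,305
Enhanced fine: €5,050,870 + €7,576,305 = €12,627,175
Minimum €6,493,050: €12,627,175 meets the minimum, no increase.

Civil penalty: €12,627,175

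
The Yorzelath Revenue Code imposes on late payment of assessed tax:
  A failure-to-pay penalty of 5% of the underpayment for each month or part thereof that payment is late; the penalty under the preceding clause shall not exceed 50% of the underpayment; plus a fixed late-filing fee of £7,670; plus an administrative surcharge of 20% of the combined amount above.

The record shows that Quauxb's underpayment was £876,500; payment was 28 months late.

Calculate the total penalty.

£535,104

Accrued rate: 5% × 28 = 140%, capped at 50% → 50%
Failure-to-pay penalty: 50% of £876,500 = £438,250
Penalty before surcharge: £438,250 + £7,670 = £445,920
Administrative surcharge: 20% of £445,920 = £89,184
Total penalty: £445,920 + £89,184 = £535,104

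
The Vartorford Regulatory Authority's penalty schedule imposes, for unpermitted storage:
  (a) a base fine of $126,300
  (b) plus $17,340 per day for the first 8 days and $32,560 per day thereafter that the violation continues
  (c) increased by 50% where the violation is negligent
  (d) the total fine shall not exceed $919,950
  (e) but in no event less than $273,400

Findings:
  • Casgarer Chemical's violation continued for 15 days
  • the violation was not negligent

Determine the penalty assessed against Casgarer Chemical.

First 8 days: 8 × $17,340 = $138,720
Remaining days: (15 − 8) × $32,560 = $227,920
Per-day component: $138,720 + $227,920 = $366,640
Base plus per-day: $126,300 + $366,640 = $492,940
The violation was not negligent: no 50% increase.
Cap at $919,950: $492,940 is within the cap, no reduction.
Minimum $273,400: $492,940 meets the minimum, no increase.

$492,940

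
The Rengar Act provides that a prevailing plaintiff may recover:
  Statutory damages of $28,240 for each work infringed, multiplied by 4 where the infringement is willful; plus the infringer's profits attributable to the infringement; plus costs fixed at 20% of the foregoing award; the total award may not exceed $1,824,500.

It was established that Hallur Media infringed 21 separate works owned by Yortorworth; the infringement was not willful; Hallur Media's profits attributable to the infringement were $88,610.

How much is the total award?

$817,980

Statutory damages: 21 × $28,240 = $593,040
Infringement not willful: no ×4 enhancement.
Combined award: $593,040 + $88,610 = $681,650
Costs: 20% of $681,650 = $136,330
Award plus costs: $681,650 + $136,330 = $817,980
Cap at $1,824,500: $817,980 is within the cap, no reduction.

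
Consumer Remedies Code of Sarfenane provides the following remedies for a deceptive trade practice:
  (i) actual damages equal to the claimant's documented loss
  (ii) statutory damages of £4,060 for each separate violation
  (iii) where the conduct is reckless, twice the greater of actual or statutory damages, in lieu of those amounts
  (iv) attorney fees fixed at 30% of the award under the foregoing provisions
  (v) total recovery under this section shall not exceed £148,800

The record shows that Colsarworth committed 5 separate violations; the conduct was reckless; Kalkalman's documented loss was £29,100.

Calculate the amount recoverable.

Statutory damages: 5 × £4,060 = £20,300
Greater of actual damages (£29,100) or statutory damages (£20,300): £29,100
Doubled: 2 × £29,100 = £58,200
Attorney fees: 30% of £58,200 = £17,460
Total before cap: £58,200 + £17,460 = £75,660
Cap at £148,800: £75,660 is within the cap, no reduction.

£75,660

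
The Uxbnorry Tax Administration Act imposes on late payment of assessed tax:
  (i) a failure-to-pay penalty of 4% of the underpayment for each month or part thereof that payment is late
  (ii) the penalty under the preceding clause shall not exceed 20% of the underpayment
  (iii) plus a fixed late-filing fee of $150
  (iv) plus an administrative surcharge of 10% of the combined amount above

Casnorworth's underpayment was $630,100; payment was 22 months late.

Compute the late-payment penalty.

Accrued rate: 4% × 22 = 88%, capped at 20% → 20%
Failure-to-pay penalty: 20% of $630,100 = $126,020
Penalty before surcharge: $126,020 + $150 = $126,170
Administrative surcharge: 10% of $126,170 = $12,617
Total penalty: $126,170 + $12,617 = $138,787

$138,787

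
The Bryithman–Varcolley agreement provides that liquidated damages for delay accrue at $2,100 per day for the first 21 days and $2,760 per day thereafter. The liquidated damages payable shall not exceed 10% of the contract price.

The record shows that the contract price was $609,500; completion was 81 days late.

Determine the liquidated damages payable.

First 21 days: 21 × $2,100 = $44,100
Remaining days: (81 − 21) × $2,760 = $165,600
Accrued per-day damages: $44,100 + $165,600 = $209,700
Cap: 10% of $609,500 = $60,950
Cap at $60,950: $209,700 exceeds the cap → $60,950

$60,950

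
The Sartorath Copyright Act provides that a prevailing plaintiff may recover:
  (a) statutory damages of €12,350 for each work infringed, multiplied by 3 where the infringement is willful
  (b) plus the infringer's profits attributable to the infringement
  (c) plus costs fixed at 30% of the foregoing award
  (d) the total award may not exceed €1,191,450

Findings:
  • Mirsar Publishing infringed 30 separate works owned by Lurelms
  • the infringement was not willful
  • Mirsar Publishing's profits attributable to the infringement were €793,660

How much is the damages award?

Statutory damages: 30 × €12,350 = €370,500
Infringement not willful: no ×3 enhancement.
Combined award: €370,500 + €793,660 = €1,164,160
Costs: 30% of €1,164,160 = €349,248
Award plus costs: €1,164,160 + €349,248 = €1,513,408
Cap at €1,191,450: €1,513,408 exceeds the cap → €1,191,450

Award: €1,191,450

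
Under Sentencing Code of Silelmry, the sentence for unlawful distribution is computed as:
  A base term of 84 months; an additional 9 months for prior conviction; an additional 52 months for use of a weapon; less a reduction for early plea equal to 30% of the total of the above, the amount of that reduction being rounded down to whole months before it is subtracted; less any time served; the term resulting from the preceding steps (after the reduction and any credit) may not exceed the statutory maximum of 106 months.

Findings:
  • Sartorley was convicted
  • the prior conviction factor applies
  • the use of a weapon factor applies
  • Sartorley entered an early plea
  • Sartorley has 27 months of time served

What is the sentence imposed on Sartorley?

Prior conviction enhancement: +9 months
Use of a weapon enhancement: +52 months
Adjusted term: 84 months + 9 months + 52 months = 145 months
Early plea reduction: 30% of 145 months = 43 months (rounded down)
After reduction: 145 − 43 = 102 months
Less time served: 102 months − 27 months = 75 months
Cap at 106 months: 75 months is within the cap, no reduction.

Sentence: 75 months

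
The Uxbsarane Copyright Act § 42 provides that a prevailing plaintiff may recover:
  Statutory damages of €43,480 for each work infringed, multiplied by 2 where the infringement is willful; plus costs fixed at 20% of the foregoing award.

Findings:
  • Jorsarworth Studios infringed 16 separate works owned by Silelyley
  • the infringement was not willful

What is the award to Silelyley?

Statutory damages: 16 × €43,480 = €695,680
Infringement not willful: no ×2 enhancement.
Costs: 20% of €695,680 = €139,136
Award plus costs: €695,680 + €139,136 = €834,816

€834,816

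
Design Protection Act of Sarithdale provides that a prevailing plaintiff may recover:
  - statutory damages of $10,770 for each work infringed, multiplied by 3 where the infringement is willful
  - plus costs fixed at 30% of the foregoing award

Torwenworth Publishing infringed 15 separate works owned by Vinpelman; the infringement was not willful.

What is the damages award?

$210,015

Statutory damages: 15 × $10,770 = $161,550
Infringement not willful: no ×3 enhancement.
Costs: 30% of $161,550 = $48,465
Award plus costs: $161,550 + $48,465 = $210,015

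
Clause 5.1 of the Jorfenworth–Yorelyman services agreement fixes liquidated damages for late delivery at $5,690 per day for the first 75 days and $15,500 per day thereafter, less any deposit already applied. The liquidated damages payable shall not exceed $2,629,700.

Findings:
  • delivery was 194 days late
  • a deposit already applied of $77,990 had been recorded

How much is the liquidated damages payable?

First 75 days: 75 × $5,690 = $426,750
Remaining days: (194 − 75) × $15,500 = $1,844,500
Accrued per-day damages: $426,750 + $1,844,500 = $2,271,250
Less deposit already applied: $2,271,250 − $77,990 = $2,193,260
Cap at $2,629,700: $2,193,260 is within the cap, no reduction.

Liquidated damages: $2,193,260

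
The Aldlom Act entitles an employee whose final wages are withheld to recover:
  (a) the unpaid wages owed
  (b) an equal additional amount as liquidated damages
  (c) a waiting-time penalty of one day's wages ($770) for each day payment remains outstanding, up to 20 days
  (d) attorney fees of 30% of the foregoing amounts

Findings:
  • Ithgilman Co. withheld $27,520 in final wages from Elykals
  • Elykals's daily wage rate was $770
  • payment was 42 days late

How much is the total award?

Liquidated damages (equal amount): $27,520
Penalty days: min(42, 20) = 20
Waiting-time penalty: 20 × $770 = $15,400
Subtotal: $27,520 + $27,520 + $15,400 = $70,440
Attorney fees: 30% of $70,440 = $21,132
Total award: $70,440 + $21,132 = $91,572

Total award: $91,572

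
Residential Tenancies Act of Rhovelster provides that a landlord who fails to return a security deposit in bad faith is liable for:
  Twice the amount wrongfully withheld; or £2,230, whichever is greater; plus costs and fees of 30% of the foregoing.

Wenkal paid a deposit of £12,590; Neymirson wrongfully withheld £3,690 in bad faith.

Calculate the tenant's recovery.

£9,594

Doubled: 2 × £3,690 = £7,380
Minimum £2,230: £7,380 meets the minimum, no increase.
Costs and fees: 30% of £7,380 = £2,214
Total recovery: £7,380 + £2,214 = £9,594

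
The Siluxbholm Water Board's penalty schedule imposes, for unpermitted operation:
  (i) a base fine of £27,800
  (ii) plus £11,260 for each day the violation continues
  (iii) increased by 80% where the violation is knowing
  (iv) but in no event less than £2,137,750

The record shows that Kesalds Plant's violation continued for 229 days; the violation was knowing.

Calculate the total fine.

Per-day component: 229 × £11,260 = £2,578,540
Base plus per-day: £27,800 + £2,578,540 = £2,606,340
Enhancement: 80% of £2,606,340 = £2,085,072
Enhanced fine: £2,606,340 + £2,085,072 = £4,691,412
Minimum £2,137,750: £4,691,412 meets the minimum, no increase.

£4,691,412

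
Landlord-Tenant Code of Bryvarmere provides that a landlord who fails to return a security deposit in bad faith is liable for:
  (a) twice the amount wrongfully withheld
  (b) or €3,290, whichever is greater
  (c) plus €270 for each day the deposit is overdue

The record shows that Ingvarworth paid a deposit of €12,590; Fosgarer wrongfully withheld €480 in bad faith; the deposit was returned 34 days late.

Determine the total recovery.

Doubled: 2 × €480 = €960
Minimum €3,290: €960 is below the minimum → €3,290
Late-return penalty: 34 × €270 = €9,180
Damages plus late penalty: €3,290 + €9,180 = €12,470

€12,470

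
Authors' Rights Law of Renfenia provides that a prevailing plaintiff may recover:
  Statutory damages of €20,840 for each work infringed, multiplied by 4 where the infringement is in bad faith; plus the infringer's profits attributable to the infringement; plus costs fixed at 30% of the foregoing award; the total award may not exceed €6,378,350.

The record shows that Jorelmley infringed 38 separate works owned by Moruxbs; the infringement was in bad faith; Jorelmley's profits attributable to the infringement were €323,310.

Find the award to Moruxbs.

Award: €4,538,287

Statutory damages: 38 × €20,840 = €791,920
Multiplied by 4: 4 × €791,920 = €3,167,680
Combined award: €3,167,680 + €323,310 = €3,490,990
Costs: 30% of €3,490,990 = €1,047,297
Award plus costs: €3,490,990 + €1,047,297 = €4,538,287
Cap at €6,378,350: €4,538,287 is within the cap, no reduction.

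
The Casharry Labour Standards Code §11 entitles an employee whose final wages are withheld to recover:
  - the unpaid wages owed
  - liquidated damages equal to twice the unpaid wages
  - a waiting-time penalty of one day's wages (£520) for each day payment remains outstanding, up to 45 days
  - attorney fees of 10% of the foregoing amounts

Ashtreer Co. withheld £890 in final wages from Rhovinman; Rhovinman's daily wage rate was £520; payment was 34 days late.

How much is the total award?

£22,385

Doubled: 2 × £890 = £1,780
Penalty days: min(34, 45) = 34
Waiting-time penalty: 34 × £520 = £17,680
Subtotal: £890 + £1,780 + £17,680 = £20,350
Attorney fees: 10% of £20,350 = £2,035
Total award: £20,350 + £2,035 = £22,385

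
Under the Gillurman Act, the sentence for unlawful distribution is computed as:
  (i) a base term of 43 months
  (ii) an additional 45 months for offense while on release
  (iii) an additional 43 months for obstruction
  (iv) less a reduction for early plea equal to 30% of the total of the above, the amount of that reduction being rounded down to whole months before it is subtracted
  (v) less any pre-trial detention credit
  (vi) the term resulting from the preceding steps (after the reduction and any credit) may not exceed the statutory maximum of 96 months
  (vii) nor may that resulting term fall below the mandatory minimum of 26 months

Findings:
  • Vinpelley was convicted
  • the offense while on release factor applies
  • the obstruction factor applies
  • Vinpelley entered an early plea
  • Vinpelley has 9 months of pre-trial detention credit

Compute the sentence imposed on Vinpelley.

Offense while on release enhancement: +45 months
Obstruction enhancement: +43 months
Adjusted term: 43 months + 45 months + 43 months = 131 months
Early plea reduction: 30% of 131 months = 39 months (rounded down)
After reduction: 131 − 39 = 92 months
Less pre-trial detention credit: 92 months − 9 months = 83 months
Cap at 96 months: 83 months is within the cap, no reduction.
Minimum 26 months: 83 months meets the minimum, no increase.

83 months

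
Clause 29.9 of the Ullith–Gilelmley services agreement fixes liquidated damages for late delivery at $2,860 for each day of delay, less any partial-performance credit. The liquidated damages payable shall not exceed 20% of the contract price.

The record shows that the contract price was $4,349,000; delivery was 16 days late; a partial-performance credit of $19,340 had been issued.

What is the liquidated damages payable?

$26,420

Per-day damages: 16 × $2,860 = $45,760
Less partial-performance credit: $45,760 − $19,340 = $26,420
Cap: 20% of $4,349,000 = $869,800
Cap at $869,800: $26,420 is within the cap, no reduction.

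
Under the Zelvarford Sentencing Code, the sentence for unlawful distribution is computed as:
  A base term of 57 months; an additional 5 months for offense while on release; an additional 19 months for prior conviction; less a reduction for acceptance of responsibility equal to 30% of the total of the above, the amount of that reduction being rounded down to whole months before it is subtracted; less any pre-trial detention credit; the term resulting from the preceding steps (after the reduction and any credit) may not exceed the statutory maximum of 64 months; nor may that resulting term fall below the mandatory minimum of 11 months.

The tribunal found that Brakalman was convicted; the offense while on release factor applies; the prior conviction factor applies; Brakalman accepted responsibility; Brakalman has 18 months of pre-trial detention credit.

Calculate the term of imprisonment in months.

39 months

Offense while on release enhancement: +5 months
Prior conviction enhancement: +19 months
Adjusted term: 57 months + 5 months + 19 months = 81 months
Acceptance of responsibility reduction: 30% of 81 months = 24 months (rounded down)
After reduction: 81 − 24 = 57 months
Less pre-trial detention credit: 57 months − 18 months = 39 months
Cap at 64 months: 39 months is within the cap, no reduction.
Minimum 11 months: 39 months meets the minimum, no increase.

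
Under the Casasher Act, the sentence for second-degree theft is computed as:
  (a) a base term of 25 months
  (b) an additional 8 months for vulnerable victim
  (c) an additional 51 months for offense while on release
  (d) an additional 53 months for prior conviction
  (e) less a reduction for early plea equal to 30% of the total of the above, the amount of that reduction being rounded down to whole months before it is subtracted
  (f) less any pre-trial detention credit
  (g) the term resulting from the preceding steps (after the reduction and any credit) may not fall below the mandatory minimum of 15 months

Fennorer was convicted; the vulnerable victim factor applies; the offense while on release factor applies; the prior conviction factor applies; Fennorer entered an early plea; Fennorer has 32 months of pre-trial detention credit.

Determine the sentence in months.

Vulnerable victim enhancement: +8 months
Offense while on release enhancement: +51 months
Prior conviction enhancement: +53 months
Adjusted term: 25 months + 8 months + 51 months + 53 months = 137 months
Early plea reduction: 30% of 137 months = 41 months (rounded down)
After reduction: 137 − 41 = 96 months
Less pre-trial detention credit: 96 months − 32 months = 64 months
Minimum 15 months: 64 months meets the minimum, no increase.

64 months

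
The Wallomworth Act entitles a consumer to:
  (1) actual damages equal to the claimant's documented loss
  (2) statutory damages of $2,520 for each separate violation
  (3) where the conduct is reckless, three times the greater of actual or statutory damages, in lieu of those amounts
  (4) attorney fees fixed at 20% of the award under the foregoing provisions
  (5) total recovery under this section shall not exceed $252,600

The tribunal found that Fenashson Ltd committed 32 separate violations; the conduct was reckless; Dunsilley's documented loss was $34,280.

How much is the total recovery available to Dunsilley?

$252,600

Statutory damages: 32 × $2,520 = $80,640
Greater of actual damages ($34,280) or statutory damages ($80,640): $80,640
Trebled: 3 × $80,640 = $241,920
Attorney fees: 20% of $241,920 = $48,384
Total before cap: $241,920 + $48,384 = $290,304
Cap at $252,600: $290,304 exceeds the cap → $252,600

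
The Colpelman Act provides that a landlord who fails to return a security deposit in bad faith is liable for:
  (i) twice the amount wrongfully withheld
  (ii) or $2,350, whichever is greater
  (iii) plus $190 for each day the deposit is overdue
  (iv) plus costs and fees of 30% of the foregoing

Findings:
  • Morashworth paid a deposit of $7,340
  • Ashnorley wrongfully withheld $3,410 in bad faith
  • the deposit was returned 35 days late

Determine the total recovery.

$17,511

Doubled: 2 × $3,410 = $6,820
Minimum $2,350: $6,820 meets the minimum, no increase.
Late-return penalty: 35 × $190 = $6,650
Damages plus late penalty: $6,820 + $6,650 = $13,470
Costs and fees: 30% of $13,470 = $4,041
Total recovery: $13,470 + $4,041 = $17,511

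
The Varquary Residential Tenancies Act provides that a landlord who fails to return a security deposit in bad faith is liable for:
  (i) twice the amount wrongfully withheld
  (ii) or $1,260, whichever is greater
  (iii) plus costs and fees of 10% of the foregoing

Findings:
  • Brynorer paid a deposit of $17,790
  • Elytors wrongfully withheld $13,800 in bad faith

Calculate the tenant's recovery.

Doubled: 2 × $13,800 = $27,600
Minimum $1,260: $27,600 meets the minimum, no increase.
Costs and fees: 10% of $27,600 = $2,760
Total recovery: $27,600 + $2,760 = $30,360

$30,360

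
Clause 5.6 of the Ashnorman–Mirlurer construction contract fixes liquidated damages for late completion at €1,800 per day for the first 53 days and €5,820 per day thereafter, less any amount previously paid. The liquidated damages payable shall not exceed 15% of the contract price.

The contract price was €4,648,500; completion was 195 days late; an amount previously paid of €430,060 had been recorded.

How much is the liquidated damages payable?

€491,780

First 53 days: 53 × €1,800 = €95,400
Remaining days: (195 − 53) × €5,820 = €826,440
Accrued per-day damages: €95,400 + €826,440 = €921,840
Less amount previously paid: €921,840 − €430,060 = €491,780
Cap: 15% of €4,648,500 = €697,275
Cap at €697,275: €491,780 is within the cap, no reduction.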